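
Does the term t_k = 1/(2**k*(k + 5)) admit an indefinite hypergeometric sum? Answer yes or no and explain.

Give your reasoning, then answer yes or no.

No — key equation has no polynomial f.

Compute t_(k+1)/t_k: get (k + 5)/(2*(k + 6)).
Normal form (A,B,C) = (k/2 + 5/2, k + 6, 1).
Solve (k/2 + 5/2)·f(k+1) − (k + 5)·f(k) = 1.
Degrees (1,1,0) ⇒ d ≤ -1.
Bound -1 < 0, so the key equation has no polynomial solution.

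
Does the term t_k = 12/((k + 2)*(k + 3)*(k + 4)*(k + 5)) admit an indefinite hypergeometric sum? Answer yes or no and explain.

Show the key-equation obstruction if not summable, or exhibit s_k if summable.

The ratio is (k + 2)/(k + 6).
Factor: A=k + 2; B=k + 6; C=1.
Solve (k + 2)·f(k+1) − (k + 5)·f(k) = 1.
Degrees (1,1,0) ⇒ d ≤ 3.
Solving with deg f ≤ 3: f(k) = k*(k**2 + 9*k + 26)/72.
R(k) = B(k−1)·f(k)/C(k) = k*(k + 5)*(k**2 + 9*k + 26)/72; s_k = R·t_k = k*(k**2 + 9*k + 26)/(6*(k + 2)*(k + 3)*(k + 4)).
Δs = 12/(k**4 + 14*k**3 + 71*k**2 + 154*k + 120), as required.

Yes. s_k = k*(k**2 + 9*k + 26)/(6*(k + 2)*(k + 3)*(k + 4)).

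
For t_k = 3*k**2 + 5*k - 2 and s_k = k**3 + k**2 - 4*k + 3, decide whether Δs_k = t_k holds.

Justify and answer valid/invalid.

s_(k+1) = k**3 + 4*k**2 + k + 1
s_(k+1) − s_k = 3*k**2 + 5*k - 2
(s_(k+1) − s_k) − t_k = 0

valid; difference matches t_k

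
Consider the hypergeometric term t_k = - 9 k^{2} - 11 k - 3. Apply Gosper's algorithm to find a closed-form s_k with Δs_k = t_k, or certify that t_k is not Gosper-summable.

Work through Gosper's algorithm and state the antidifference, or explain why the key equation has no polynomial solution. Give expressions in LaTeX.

s_k = k \left(- 3 k^{2} - k + 1\right)

Step 1: r(k) = (9*k**2 + 29*k + 23)/(9*k**2 + 11*k + 3).
Gosper form: A/B · C(k+1)/C(k) with A=1, B=1, C=k**2 + 11*k/9 + 1/3.
Solve (1)·f(k+1) − (1)·f(k) = k**2 + 11*k/9 + 1/3.
From deg A=0, deg B=0, deg C=2: d=3.
Solve for f: f(k) = k*(3*k**2 + k - 1)/9 (degree 3 ≤ 3).
Then R = B(k−1)f/C = k*(3*k**2 + k - 1)/(9*k**2 + 11*k + 3), so s_k = R(k)·t_k = k*(-3*k**2 - k + 1).
Δs = -9*k**2 - 11*k - 3, as required.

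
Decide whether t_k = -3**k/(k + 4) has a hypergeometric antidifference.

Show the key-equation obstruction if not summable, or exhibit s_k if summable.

No; the degree bound rules out any f.

The ratio is 3*(k + 4)/(k + 5).
So A=3*k + 12 and B=k + 5, with C=1.
Key eq: (3*k + 12)·f(k+1) = (k + 4)·f(k) + (1).
d = -1 from the (1,1,0) case.
Negative degree bound (-1): no f exists, t_k not Gosper-summable.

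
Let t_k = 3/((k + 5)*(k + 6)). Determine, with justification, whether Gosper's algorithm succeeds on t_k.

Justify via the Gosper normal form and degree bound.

Yes. s_k = 3*k/(5*(k + 5)).

r(k) = (k + 5)/(k + 7) after simplifying.
Take A(k)=k + 5, B(k)=k + 7, C(k)=1.
Set up (k + 5)·f(k+1) − (k + 6)·f(k) − (1) = 0.
Bound: deg f ≤ 1.
Coefficient equations give f(k) = k/5.
Then R = B(k−1)f/C = k*(k + 6)/5, so s_k = R(k)·t_k = 3*k/(5*(k + 5)).
Check: Δs_k = 3/(k**2 + 11*k + 30). ✓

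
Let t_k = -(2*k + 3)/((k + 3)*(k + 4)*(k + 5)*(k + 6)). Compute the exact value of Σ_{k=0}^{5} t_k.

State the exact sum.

Compute t_(k+1)/t_k: get (k + 3)*(2*k + 5)/((k + 7)*(2*k + 3)).
A = k + 3, B = k + 7, C = k + 3/2.
Solve (k + 3)·f(k+1) − (k + 6)·f(k) = k + 3/2.
Degrees (1,1,1) ⇒ d ≤ 3.
Solve for f: f(k) = k*(k**2 + 12*k + 17)/60 (degree 3 ≤ 3).
So s_k = (B(k−1)f/C)·t_k = (k*(k + 6)*(k**2 + 12*k + 17)/(30*(2*k + 3)))·t_k = k*(-k**2 - 12*k - 17)/(30*(k + 3)*(k + 4)*(k + 5)).
Verify: (-2*k - 3)/(k**4 + 18*k**3 + 119*k**2 + 342*k + 360) matches t_k.
Sum = s_(6) − s_(0); s_(6) = -5/198, s_(0) = 0 ⇒ -5/198.

Σ = -5/198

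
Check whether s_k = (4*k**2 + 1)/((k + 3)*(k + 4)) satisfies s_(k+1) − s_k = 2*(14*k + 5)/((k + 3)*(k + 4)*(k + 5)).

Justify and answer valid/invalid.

s_(k+1) = (4*(k + 1)**2 + 1)/((k + 4)*(k + 5))
s_(k+1) − s_k = 2*(14*k + 5)/(k**3 + 12*k**2 + 47*k + 60)
(s_(k+1) − s_k) − t_k = 0

valid; difference matches t_k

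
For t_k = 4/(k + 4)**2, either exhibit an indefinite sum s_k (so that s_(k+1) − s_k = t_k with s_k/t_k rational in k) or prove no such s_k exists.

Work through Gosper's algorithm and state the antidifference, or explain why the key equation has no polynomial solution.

Step 1: r(k) = (k + 4)**2/(k + 5)**2.
So A=k**2 + 8*k + 16 and B=k**2 + 10*k + 25, with C=1.
Need (k**2 + 8*k + 16)·f(k+1) − (k**2 + 8*k + 16)·f(k) = 1.
From deg A=2, deg B=2, deg C=0: d=0.
f = c0 ⇒ A·f(k+1) − B(k−1)·f(k) − C = -1. The system {-1 = 0} is inconsistent; no antidifference.

not Gosper-summable; s_k does not exist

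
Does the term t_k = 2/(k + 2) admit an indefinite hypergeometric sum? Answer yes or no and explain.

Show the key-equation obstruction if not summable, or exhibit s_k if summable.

No; the coefficient equations for f are inconsistent.

Step 1: r(k) = (k + 2)/(k + 3).
A = k + 2, B = k + 3, C = 1.
Need (k + 2)·f(k+1) − (k + 2)·f(k) = 1.
Degrees (1,1,0) ⇒ d ≤ 0.
f = c0 ⇒ A·f(k+1) − B(k−1)·f(k) − C = -1. The system {-1 = 0} is inconsistent; no antidifference.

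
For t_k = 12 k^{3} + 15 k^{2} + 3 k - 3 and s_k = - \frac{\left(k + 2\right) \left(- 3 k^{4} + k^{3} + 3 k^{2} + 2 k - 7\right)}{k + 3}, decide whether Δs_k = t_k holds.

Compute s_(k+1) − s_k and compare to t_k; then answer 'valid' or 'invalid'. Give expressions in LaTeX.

Invalid: residual \frac{- 9 k^{4} - 52 k^{3} - 51 k^{2} - 8 k + 16}{k^{2} + 7 k + 12} ≠ 0.

s_(k+1) = (3*k**5 + 20*k**4 + 45*k**3 + 37*k**2 + 7*k + 12)/(k + 4)
s_(k+1) − s_k = (12*k**5 + 90*k**4 + 200*k**3 + 147*k**2 + 7*k - 20)/(k**2 + 7*k + 12)
(s_(k+1) − s_k) − t_k = (-9*k**4 - 52*k**3 - 51*k**2 - 8*k + 16)/(k**2 + 7*k + 12)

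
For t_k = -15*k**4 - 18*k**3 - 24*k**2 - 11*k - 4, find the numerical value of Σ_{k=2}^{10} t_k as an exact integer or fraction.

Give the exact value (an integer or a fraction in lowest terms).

Compute t_(k+1)/t_k: get (15*k**4 + 78*k**3 + 168*k**2 + 173*k + 72)/(15*k**4 + 18*k**3 + 24*k**2 + 11*k + 4).
Factor: A=1; B=1; C=k**4 + 6*k**3/5 + 8*k**2/5 + 11*k/15 + 4/15.
Solve (1)·f(k+1) − (1)·f(k) = k**4 + 6*k**3/5 + 8*k**2/5 + 11*k/15 + 4/15.
deg f ≤ 5 (via 0,0,4).
A polynomial solution: f(k) = k*(3*k**4 - 3*k**3 + 4*k**2 - 2*k + 2)/15.
Certificate R = B(k−1)f/C = k*(3*k**4 - 3*k**3 + 4*k**2 - 2*k + 2)/(15*k**4 + 18*k**3 + 24*k**2 + 11*k + 4) gives s_k = k*(-3*k**4 + 3*k**3 - 4*k**2 + 2*k - 2).
Verify: -15*k**4 - 18*k**3 - 24*k**2 - 11*k - 4 matches t_k.
Evaluate s at k=11 and k=2: -444334 and -76; difference -444258.

Σ = -444258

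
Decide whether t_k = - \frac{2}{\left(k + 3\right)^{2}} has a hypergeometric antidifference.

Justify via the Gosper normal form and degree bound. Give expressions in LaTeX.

No — key equation has no polynomial f.

t_(k+1)/t_k = (k + 3)**2/(k + 4)**2.
Take A(k)=k**2 + 6*k + 9, B(k)=k**2 + 8*k + 16, C(k)=1.
Set up (k**2 + 6*k + 9)·f(k+1) − (k**2 + 6*k + 9)·f(k) − (1) = 0.
deg f ≤ 0 (via 2,2,0).
Generic f = c0 gives residual -1; -1 = 0 cannot hold, so t_k is not Gosper-summable.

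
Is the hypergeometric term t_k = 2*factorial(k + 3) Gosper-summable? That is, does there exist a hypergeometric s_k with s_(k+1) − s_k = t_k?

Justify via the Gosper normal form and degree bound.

No — key equation has no polynomial f.

Ratio r(k) = k + 4.
Take A(k)=k + 4, B(k)=1, C(k)=1.
Key eq: (k + 4)·f(k+1) = (1)·f(k) + (1).
Degrees (1,0,0) ⇒ d ≤ -1.
d = -1 < 0 ⇒ no nonzero polynomial f; not summable.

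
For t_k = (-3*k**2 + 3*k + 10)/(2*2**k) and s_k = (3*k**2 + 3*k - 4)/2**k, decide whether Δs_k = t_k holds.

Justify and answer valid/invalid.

s_(k+1) = (3*k**2 + 9*k + 2)/(2*2**k)
s_(k+1) − s_k = (-3*k**2 + 3*k + 10)/(2*2**k)
(s_(k+1) − s_k) − t_k = 0

valid; difference matches t_k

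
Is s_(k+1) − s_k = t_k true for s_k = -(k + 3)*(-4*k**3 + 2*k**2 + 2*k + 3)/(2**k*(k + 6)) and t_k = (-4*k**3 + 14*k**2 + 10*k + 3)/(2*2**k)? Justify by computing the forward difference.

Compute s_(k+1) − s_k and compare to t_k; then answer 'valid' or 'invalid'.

s_(k+1) = (4*k**4 + 26*k**3 + 46*k**2 + 21*k - 12)/(2*2**k*(k + 7))
s_(k+1) − s_k = (-4*k**5 - 26*k**4 + 78*k**3 + 427*k**2 + 258*k + 54)/(2*2**k*(k**2 + 13*k + 42))
(s_(k+1) − s_k) − t_k = 3*(4*k**4 + 18*k**3 - 98*k**2 - 67*k - 24)/(2*2**k*(k**2 + 13*k + 42))

Invalid: residual 3*(4*k**4 + 18*k**3 - 98*k**2 - 67*k - 24)/(2*2**k*(k**2 + 13*k + 42)) ≠ 0.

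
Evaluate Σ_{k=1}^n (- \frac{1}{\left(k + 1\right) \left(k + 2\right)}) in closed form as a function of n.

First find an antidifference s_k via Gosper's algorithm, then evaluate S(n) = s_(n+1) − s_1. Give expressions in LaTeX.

r(k) = (k + 1)/(k + 3) after simplifying.
So A=k + 1 and B=k + 3, with C=1.
Set up (k + 1)·f(k+1) − (k + 2)·f(k) − (1) = 0.
Bound: deg f ≤ 1.
Match coefficients ⇒ f(k) = k.
Then R = B(k−1)f/C = k*(k + 2), so s_k = R(k)·t_k = -k/(k + 1).
Check: Δs_k = -1/(k**2 + 3*k + 2). ✓
Evaluate: s_(n+1) = (-n - 1)/(n + 2); subtract s_(1) = -1/2 ⇒ S(n) = -n/(2*n + 4).

S(n) = - \frac{n}{2 n + 4}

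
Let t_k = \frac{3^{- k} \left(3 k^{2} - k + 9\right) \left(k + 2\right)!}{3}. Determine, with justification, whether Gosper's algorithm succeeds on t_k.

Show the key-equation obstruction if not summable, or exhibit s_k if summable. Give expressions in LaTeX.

Yes. s_k = 3^{- k} \left(3 k - 4\right) \left(k + 2\right)!.

The ratio is (k + 3)*(-k + 3*(k + 1)**2 + 8)/(3*(3*k**2 - k + 9)).
So A=k/3 + 1 and B=1, with C=k**2 - k/3 + 3.
Need (k/3 + 1)·f(k+1) − (1)·f(k) = k**2 - k/3 + 3.
d = 1 from the (1,0,2) case.
Coefficient equations give f(k) = 3*k - 4.
Then R = B(k−1)f/C = 3*(3*k - 4)/(3*k**2 - k + 9), so s_k = R(k)·t_k = (3*k - 4)*factorial(k + 2)/3**k.
Verify: (3*k**2 - k + 9)*factorial(k + 2)/(3*3**k) matches t_k.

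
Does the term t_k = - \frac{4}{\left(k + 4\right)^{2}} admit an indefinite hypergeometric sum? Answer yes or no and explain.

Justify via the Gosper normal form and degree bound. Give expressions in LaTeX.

t_(k+1)/t_k = (k + 4)**2/(k + 5)**2.
A = k**2 + 8*k + 16, B = k**2 + 10*k + 25, C = 1.
f must satisfy (k**2 + 8*k + 16)·f(k+1) − (k**2 + 8*k + 16)·f(k) = 1.
Degrees (2,2,0) ⇒ d ≤ 0.
Write f(k) = c0. Then LHS − RHS = -1, requiring -1 = 0: contradictory. No certificate.

No — t_k has no hypergeometric antidifference.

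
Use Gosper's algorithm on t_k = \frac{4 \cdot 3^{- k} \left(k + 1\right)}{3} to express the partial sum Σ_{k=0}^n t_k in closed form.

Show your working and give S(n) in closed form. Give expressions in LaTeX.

Compute t_(k+1)/t_k: get (k + 2)/(3*(k + 1)).
Gosper form: A/B · C(k+1)/C(k) with A=1/3, B=1, C=k + 1.
Set up (1/3)·f(k+1) − (1)·f(k) − (k + 1) = 0.
deg f ≤ 1 (via 0,0,1).
A polynomial solution: f(k) = -3*(2*k + 3)/4.
Get s_k = R·t_k = (-2*k - 3)/3**k with R(k) = B(k−1)f(k)/C(k) = -3*(2*k + 3)/(4*(k + 1)).
Verify: 4*(k + 1)/(3*3**k) matches t_k.
s_(n+1) = 3**(-n - 1)*(-2*n - 5) and s_(0) = -3, so S(n) = 3**(-n - 1)*(3**(n + 2) - 2*n - 5).

S(n) = 3^{- n - 1} \left(3^{n + 2} - 2 n - 5\right)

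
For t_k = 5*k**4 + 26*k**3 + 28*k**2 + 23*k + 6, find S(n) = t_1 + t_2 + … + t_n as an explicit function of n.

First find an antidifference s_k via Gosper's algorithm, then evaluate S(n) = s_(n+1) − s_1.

S(n) = n*(n**4 + 9*n**3 + 24*n**2 + 32*n + 22)

r(k) = (5*k**4 + 46*k**3 + 136*k**2 + 177*k + 88)/(5*k**4 + 26*k**3 + 28*k**2 + 23*k + 6) after simplifying.
Factor: A=1; B=1; C=k**4 + 26*k**3/5 + 28*k**2/5 + 23*k/5 + 6/5.
Key eq: (1)·f(k+1) = (1)·f(k) + (k**4 + 26*k**3/5 + 28*k**2/5 + 23*k/5 + 6/5).
deg f ≤ 5 (via 0,0,4).
Solving with deg f ≤ 5: f(k) = k*(k**4 + 4*k**3 - 2*k**2 + 4*k - 1)/5.
Then R = B(k−1)f/C = k*(k**4 + 4*k**3 - 2*k**2 + 4*k - 1)/(5*k**4 + 26*k**3 + 28*k**2 + 23*k + 6), so s_k = R(k)·t_k = k*(k**4 + 4*k**3 - 2*k**2 + 4*k - 1).
Δs = 5*k**4 + 26*k**3 + 28*k**2 + 23*k + 6, as required.
Σ_(k=1)^n t_k = s_(n+1) − s_(1) = (n**5 + 9*n**4 + 24*n**3 + 32*n**2 + 22*n + 6) − (6), i.e. n*(n**4 + 9*n**3 + 24*n**2 + 32*n + 22).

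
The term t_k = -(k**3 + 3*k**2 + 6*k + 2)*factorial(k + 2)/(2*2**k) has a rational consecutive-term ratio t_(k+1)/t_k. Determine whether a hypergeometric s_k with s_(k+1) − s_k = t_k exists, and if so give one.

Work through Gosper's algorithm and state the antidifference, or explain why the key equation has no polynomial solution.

The ratio is (k**4 + 9*k**3 + 33*k**2 + 57*k + 36)/(2*(k**3 + 3*k**2 + 6*k + 2)).
Gosper form: A/B · C(k+1)/C(k) with A=k/2 + 3/2, B=1, C=k**3 + 3*k**2 + 6*k + 2.
Need (k/2 + 3/2)·f(k+1) − (1)·f(k) = k**3 + 3*k**2 + 6*k + 2.
From deg A=1, deg B=0, deg C=3: d=2.
Match coefficients ⇒ f(k) = 2*(k - 1)*(k + 1).
R(k) = B(k−1)·f(k)/C(k) = 2*(k - 1)*(k + 1)/(k**3 + 3*k**2 + 6*k + 2); s_k = R·t_k = -(k - 1)*(k + 1)*factorial(k + 2)/2**k.
s_(k+1) − s_k = -(k**3 + 3*k**2 + 6*k + 2)*factorial(k + 2)/(2*2**k) = t_k.

s_k = -(k - 1)*(k + 1)*factorial(k + 2)/2**k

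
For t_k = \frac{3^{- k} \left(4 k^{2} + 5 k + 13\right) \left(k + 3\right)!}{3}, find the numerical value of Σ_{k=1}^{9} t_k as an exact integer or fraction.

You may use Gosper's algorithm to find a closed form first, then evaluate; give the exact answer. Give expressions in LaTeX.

Σ = 948145256/243

r(k) = (k + 4)*(5*k + 4*(k + 1)**2 + 18)/(3*(4*k**2 + 5*k + 13)) after simplifying.
Gosper form: A/B · C(k+1)/C(k) with A=k/3 + 4/3, B=1, C=k**2 + 5*k/4 + 13/4.
Solve (k/3 + 4/3)·f(k+1) − (1)·f(k) = k**2 + 5*k/4 + 13/4.
Bound: deg f ≤ 1.
Match coefficients ⇒ f(k) = 3*(4*k - 3)/4.
R(k) = B(k−1)·f(k)/C(k) = 3*(4*k - 3)/(4*k**2 + 5*k + 13); s_k = R·t_k = (4*k - 3)*factorial(k + 3)/3**k.
s_(k+1) − s_k = (4*k**2 + 5*k + 13)*factorial(k + 3)/(3*3**k) = t_k.
Sum = s_(10) − s_(1); s_(10) = 948147200/243, s_(1) = 8 ⇒ 948145256/243.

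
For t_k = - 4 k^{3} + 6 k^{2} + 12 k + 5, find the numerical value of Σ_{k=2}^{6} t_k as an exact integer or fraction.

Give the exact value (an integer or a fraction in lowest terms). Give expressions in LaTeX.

Σ = -955

t_(k+1)/t_k = (4*k**3 + 6*k**2 - 12*k - 19)/(4*k**3 - 6*k**2 - 12*k - 5).
Take A(k)=1, B(k)=1, C(k)=k**3 - 3*k**2/2 - 3*k - 5/4.
Solve (1)·f(k+1) − (1)·f(k) = k**3 - 3*k**2/2 - 3*k - 5/4.
Bound: deg f ≤ 4.
Solving with deg f ≤ 4: f(k) = k**2*(k**2 - 4*k - 2)/4.
R(k) = B(k−1)·f(k)/C(k) = k**2*(k**2 - 4*k - 2)/(4*k**3 - 6*k**2 - 12*k - 5); s_k = R·t_k = k**2*(-k**2 + 4*k + 2).
s_(k+1) − s_k = -4*k**3 + 6*k**2 + 12*k + 5 = t_k.
Sum = s_(7) − s_(2); s_(7) = -931, s_(2) = 24 ⇒ -955.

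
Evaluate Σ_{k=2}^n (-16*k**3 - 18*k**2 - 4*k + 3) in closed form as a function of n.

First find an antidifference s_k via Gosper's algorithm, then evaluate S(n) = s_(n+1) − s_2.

The ratio is (16*k**3 + 66*k**2 + 88*k + 35)/(16*k**3 + 18*k**2 + 4*k - 3).
Take A(k)=1, B(k)=1, C(k)=k**3 + 9*k**2/8 + k/4 - 3/16.
Need (1)·f(k+1) − (1)·f(k) = k**3 + 9*k**2/8 + k/4 - 3/16.
Degrees (0,0,3) ⇒ d ≤ 4.
A polynomial solution: f(k) = k*(4*k**3 - 2*k**2 - 3*k - 2)/16.
Get s_k = R·t_k = k*(-4*k**3 + 2*k**2 + 3*k + 2) with R(k) = B(k−1)f(k)/C(k) = k*(4*k**3 - 2*k**2 - 3*k - 2)/(16*k**3 + 18*k**2 + 4*k - 3).
Check: Δs_k = -16*k**3 - 18*k**2 - 4*k + 3. ✓
Telescope: S(n) = s_(n+1) − s_(2) = -4*n**4 - 14*n**3 - 15*n**2 - 2*n + 3 − (-32) = -4*n**4 - 14*n**3 - 15*n**2 - 2*n + 35.

S(n) = -4*n**4 - 14*n**3 - 15*n**2 - 2*n + 35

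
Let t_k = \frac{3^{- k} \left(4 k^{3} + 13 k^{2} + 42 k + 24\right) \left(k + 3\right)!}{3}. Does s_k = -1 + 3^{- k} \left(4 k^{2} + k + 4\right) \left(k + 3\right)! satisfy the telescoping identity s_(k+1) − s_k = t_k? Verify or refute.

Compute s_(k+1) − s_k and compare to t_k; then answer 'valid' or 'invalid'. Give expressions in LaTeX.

s_(k+1) = 3**(-k - 1)*(k + 4*(k + 1)**2 + 5)*factorial(k + 4) - 1
s_(k+1) − s_k = (4*k**3 + 13*k**2 + 42*k + 24)*factorial(k + 3)/(3*3**k)
(s_(k+1) − s_k) − t_k = 0

Valid — Δs_k = t_k.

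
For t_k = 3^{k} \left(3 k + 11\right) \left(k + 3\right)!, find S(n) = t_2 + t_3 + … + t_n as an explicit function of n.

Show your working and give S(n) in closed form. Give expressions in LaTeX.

Ratio r(k) = 3*(k + 4)*(3*k + 14)/(3*k + 11).
A = 3*k + 12, B = 1, C = k + 11/3.
Solve (3*k + 12)·f(k+1) − (1)·f(k) = k + 11/3.
From deg A=1, deg B=0, deg C=1: d=0.
A polynomial solution: f(k) = 1/3.
Certificate R = B(k−1)f/C = 1/(3*k + 11) gives s_k = 3**k*factorial(k + 3).
s_(k+1) − s_k = 3**k*(3*k + 11)*factorial(k + 3) = t_k.
Telescope: S(n) = s_(n+1) − s_(2) = 3**(n + 1)*factorial(n + 4) − (1080) = 3*3**n*factorial(n + 4) - 1080.

S(n) = 3 \cdot 3^{n} \left(n + 4\right)! - 1080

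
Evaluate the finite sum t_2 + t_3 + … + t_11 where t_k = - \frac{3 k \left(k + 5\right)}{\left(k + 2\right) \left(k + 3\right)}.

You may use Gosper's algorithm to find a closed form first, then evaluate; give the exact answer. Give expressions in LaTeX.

Σ = -375/14

Step 1: r(k) = (k + 1)*(k + 2)*(k + 6)/(k*(k + 4)*(k + 5)).
Normal form (A,B,C) = (k + 2, k + 4, k**2 + 5*k).
Need (k + 2)·f(k+1) − (k + 3)·f(k) = k**2 + 5*k.
d = 2 from the (1,1,2) case.
A polynomial solution: f(k) = k*(k - 1).
R(k) = B(k−1)·f(k)/C(k) = (k - 1)*(k + 3)/(k + 5); s_k = R·t_k = 3*k*(1 - k)/(k + 2).
Verify: 3*k*(-k - 5)/(k**2 + 5*k + 6) matches t_k.
Evaluate s at k=12 and k=2: -198/7 and -3/2; difference -375/14.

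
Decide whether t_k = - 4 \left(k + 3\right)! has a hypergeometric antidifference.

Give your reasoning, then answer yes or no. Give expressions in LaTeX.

Step 1: r(k) = k + 4.
A = k + 4, B = 1, C = 1.
Need (k + 4)·f(k+1) − (1)·f(k) = 1.
d = -1 from the (1,0,0) case.
Bound -1 < 0, so the key equation has no polynomial solution.

No — key equation has no polynomial f.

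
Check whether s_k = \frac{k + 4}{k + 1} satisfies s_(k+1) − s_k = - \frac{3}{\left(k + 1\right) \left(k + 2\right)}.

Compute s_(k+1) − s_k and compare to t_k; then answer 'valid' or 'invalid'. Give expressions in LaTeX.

valid; difference matches t_k

s_(k+1) = (k + 5)/(k + 2)
s_(k+1) − s_k = -3/(k**2 + 3*k + 2)
(s_(k+1) − s_k) − t_k = 0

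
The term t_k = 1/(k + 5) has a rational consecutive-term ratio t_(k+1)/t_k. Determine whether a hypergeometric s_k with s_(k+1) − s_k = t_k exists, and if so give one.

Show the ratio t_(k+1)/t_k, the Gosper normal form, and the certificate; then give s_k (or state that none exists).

t_(k+1)/t_k = (k + 5)/(k + 6).
Normal form (A,B,C) = (k + 5, k + 6, 1).
Need (k + 5)·f(k+1) − (k + 5)·f(k) = 1.
From deg A=1, deg B=1, deg C=0: d=0.
f = c0 ⇒ A·f(k+1) − B(k−1)·f(k) − C = -1. The system {-1 = 0} is inconsistent; no antidifference.

no hypergeometric antidifference exists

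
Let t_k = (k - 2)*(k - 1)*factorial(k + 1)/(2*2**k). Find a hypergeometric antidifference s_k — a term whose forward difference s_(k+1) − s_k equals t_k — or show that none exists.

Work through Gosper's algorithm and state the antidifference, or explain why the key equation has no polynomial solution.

s_k = (k - 4)*factorial(k + 1)/2**k

Compute t_(k+1)/t_k: get k*(k + 2)/(2*(k - 2)).
Gosper form: A/B · C(k+1)/C(k) with A=k/2 + 1, B=1, C=k**2 - 3*k + 2.
f must satisfy (k/2 + 1)·f(k+1) − (1)·f(k) = k**2 - 3*k + 2.
Degrees (1,0,2) ⇒ d ≤ 1.
A polynomial solution: f(k) = 2*(k - 4).
Certificate R = B(k−1)f/C = 2*(k - 4)/((k - 2)*(k - 1)) gives s_k = (k - 4)*factorial(k + 1)/2**k.
Verify: (k - 2)*(k - 1)*factorial(k + 1)/(2*2**k) matches t_k.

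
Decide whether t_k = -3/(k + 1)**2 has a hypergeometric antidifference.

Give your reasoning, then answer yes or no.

No — the linear system for f has no solution.

r(k) = (k + 1)**2/(k + 2)**2 after simplifying.
Factor: A=k**2 + 2*k + 1; B=k**2 + 4*k + 4; C=1.
Solve (k**2 + 2*k + 1)·f(k+1) − (k**2 + 2*k + 1)·f(k) = 1.
d = 0 from the (2,2,0) case.
f = c0 ⇒ A·f(k+1) − B(k−1)·f(k) − C = -1. The system {-1 = 0} is inconsistent; no antidifference.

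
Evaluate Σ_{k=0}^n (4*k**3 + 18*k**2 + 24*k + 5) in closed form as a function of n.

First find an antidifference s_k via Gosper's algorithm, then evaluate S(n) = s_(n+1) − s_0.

S(n) = n**4 + 8*n**3 + 22*n**2 + 20*n + 5

Ratio r(k) = (4*k**3 + 30*k**2 + 72*k + 51)/(4*k**3 + 18*k**2 + 24*k + 5).
So A=1 and B=1, with C=k**3 + 9*k**2/2 + 6*k + 5/4.
Need (1)·f(k+1) − (1)·f(k) = k**3 + 9*k**2/2 + 6*k + 5/4.
Bound: deg f ≤ 4.
A polynomial solution: f(k) = k*(k**3 + 4*k**2 + 4*k - 4)/4.
So s_k = (B(k−1)f/C)·t_k = (k*(k**3 + 4*k**2 + 4*k - 4)/(4*k**3 + 18*k**2 + 24*k + 5))·t_k = k*(k**3 + 4*k**2 + 4*k - 4).
s_(k+1) − s_k = 4*k**3 + 18*k**2 + 24*k + 5 = t_k.
s_(n+1) = n**4 + 8*n**3 + 22*n**2 + 20*n + 5 and s_(0) = 0, so S(n) = n**4 + 8*n**3 + 22*n**2 + 20*n + 5.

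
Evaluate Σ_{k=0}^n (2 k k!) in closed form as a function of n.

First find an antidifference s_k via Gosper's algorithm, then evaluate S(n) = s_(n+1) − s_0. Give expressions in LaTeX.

S(n) = 2 \left(n + 1\right)! - 2

Ratio r(k) = (k + 1)**2/k.
Factor: A=k + 1; B=1; C=k.
Set up (k + 1)·f(k+1) − (1)·f(k) − (k) = 0.
d = 0 from the (1,0,1) case.
Solve for f: f(k) = 1 (degree 0 ≤ 0).
Then R = B(k−1)f/C = 1/k, so s_k = R(k)·t_k = 2*factorial(k).
Verify: 2*k*factorial(k) matches t_k.
Evaluate: s_(n+1) = 2*factorial(n + 1); subtract s_(0) = 2 ⇒ S(n) = 2*factorial(n + 1) - 2.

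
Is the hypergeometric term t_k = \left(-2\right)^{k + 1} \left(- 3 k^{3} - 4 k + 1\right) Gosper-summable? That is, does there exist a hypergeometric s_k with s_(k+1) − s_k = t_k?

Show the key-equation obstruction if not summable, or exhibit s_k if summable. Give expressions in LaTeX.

Yes. s_k = \left(-2\right)^{k + 1} \left(k^{3} - 2 k^{2} + 2 k - 1\right).

t_(k+1)/t_k = 2*(-4*k - 3*(k + 1)**3 - 3)/(3*k**3 + 4*k - 1).
Normal form (A,B,C) = (-2, 1, k**3 + 4*k/3 - 1/3).
Key eq: (-2)·f(k+1) = (1)·f(k) + (k**3 + 4*k/3 - 1/3).
deg f ≤ 3 (via 0,0,3).
A polynomial solution: f(k) = -(k - 1)*(k**2 - k + 1)/3.
Get s_k = R·t_k = (-2)**(k + 1)*(k**3 - 2*k**2 + 2*k - 1) with R(k) = B(k−1)f(k)/C(k) = -(k - 1)*(k**2 - k + 1)/(3*k**3 + 4*k - 1).
Verify: (-2)**(k + 1)*(-3*k**3 - 4*k + 1) matches t_k.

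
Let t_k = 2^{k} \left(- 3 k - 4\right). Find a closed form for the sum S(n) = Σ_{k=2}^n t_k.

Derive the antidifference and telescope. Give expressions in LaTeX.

S(n) = - 6 \cdot 2^{n} n - 2 \cdot 2^{n} + 16

The ratio is 2*(3*k + 7)/(3*k + 4).
Take A(k)=2, B(k)=1, C(k)=k + 4/3.
Solve (2)·f(k+1) − (1)·f(k) = k + 4/3.
d = 1 from the (0,0,1) case.
Solving with deg f ≤ 1: f(k) = (3*k - 2)/3.
Then R = B(k−1)f/C = (3*k - 2)/(3*k + 4), so s_k = R(k)·t_k = 2**k*(2 - 3*k).
Check: Δs_k = 2**k*(-3*k - 4). ✓
Σ_(k=2)^n t_k = s_(n+1) − s_(2) = (2**(n + 1)*(-3*n - 1)) − (-16), i.e. -6*2**n*n - 2*2**n + 16.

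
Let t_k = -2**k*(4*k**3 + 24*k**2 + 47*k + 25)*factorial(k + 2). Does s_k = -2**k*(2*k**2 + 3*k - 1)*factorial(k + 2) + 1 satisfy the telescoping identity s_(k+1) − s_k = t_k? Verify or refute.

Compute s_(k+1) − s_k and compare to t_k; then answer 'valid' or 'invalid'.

s_(k+1) = -2**(k + 1)*(3*k + 2*(k + 1)**2 + 2)*factorial(k + 3) + 1
s_(k+1) − s_k = -2**k*(4*k**3 + 24*k**2 + 47*k + 25)*factorial(k + 2)
(s_(k+1) − s_k) − t_k = 0

Valid: the claim telescopes to t_k.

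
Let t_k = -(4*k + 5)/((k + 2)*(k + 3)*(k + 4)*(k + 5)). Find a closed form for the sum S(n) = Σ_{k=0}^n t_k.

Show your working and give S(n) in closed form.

S(n) = (-n**3 - 12*n**2 - 31*n - 20)/(8*(n**3 + 12*n**2 + 47*n + 60))

Compute t_(k+1)/t_k: get (k + 2)*(4*k + 9)/((k + 6)*(4*k + 5)).
So A=k + 2 and B=k + 6, with C=k + 5/4.
Solve (k + 2)·f(k+1) − (k + 5)·f(k) = k + 5/4.
d = 3 from the (1,1,1) case.
Solve for f: f(k) = k*(k**2 + 9*k + 10)/32 (degree 3 ≤ 3).
Then R = B(k−1)f/C = k*(k + 5)*(k**2 + 9*k + 10)/(8*(4*k + 5)), so s_k = R(k)·t_k = k*(-k**2 - 9*k - 10)/(8*(k + 2)*(k + 3)*(k + 4)).
Verify: (-4*k - 5)/(k**4 + 14*k**3 + 71*k**2 + 154*k + 120) matches t_k.
Σ_(k=0)^n t_k = s_(n+1) − s_(0) = ((-n**3 - 12*n**2 - 31*n - 20)/(8*(n**3 + 12*n**2 + 47*n + 60))) − (0), i.e. (-n**3 - 12*n**2 - 31*n - 20)/(8*(n**3 + 12*n**2 + 47*n + 60)).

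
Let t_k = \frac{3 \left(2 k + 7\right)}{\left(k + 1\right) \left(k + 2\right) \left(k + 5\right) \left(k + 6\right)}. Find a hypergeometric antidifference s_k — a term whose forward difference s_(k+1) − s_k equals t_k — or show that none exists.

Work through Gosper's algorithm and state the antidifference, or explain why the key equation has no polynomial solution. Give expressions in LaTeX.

s_k = \frac{3 k \left(k + 6\right)}{5 \left(k^{2} + 6 k + 5\right)}

The ratio is (k + 1)*(k + 5)*(2*k + 9)/((k + 3)*(k + 7)*(2*k + 7)).
Factor: A=k + 1; B=k + 7; C=k**3 + 21*k**2/2 + 73*k/2 + 42.
Key eq: (k + 1)·f(k+1) = (k + 6)·f(k) + (k**3 + 21*k**2/2 + 73*k/2 + 42).
From deg A=1, deg B=1, deg C=3: d=5.
A polynomial solution: f(k) = k*(k + 2)*(k + 3)*(k + 4)*(k + 6)/10.
So s_k = (B(k−1)f/C)·t_k = (k*(k + 2)*(k + 6)**2/(5*(2*k + 7)))·t_k = 3*k*(k + 6)/(5*(k**2 + 6*k + 5)).
Δs = 3*(2*k + 7)/(k**4 + 14*k**3 + 65*k**2 + 112*k + 60), as required.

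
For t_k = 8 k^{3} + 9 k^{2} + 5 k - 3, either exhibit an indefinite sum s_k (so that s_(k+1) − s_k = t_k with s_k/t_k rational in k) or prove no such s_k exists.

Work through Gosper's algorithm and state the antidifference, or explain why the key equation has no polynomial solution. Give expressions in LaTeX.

Ratio r(k) = (8*k**3 + 33*k**2 + 47*k + 19)/(8*k**3 + 9*k**2 + 5*k - 3).
So A=1 and B=1, with C=k**3 + 9*k**2/8 + 5*k/8 - 3/8.
Solve (1)·f(k+1) − (1)·f(k) = k**3 + 9*k**2/8 + 5*k/8 - 3/8.
Degrees (0,0,3) ⇒ d ≤ 4.
Solve for f: f(k) = k*(2*k**3 - k**2 - 4)/8 (degree 4 ≤ 4).
Then R = B(k−1)f/C = k*(2*k**3 - k**2 - 4)/(8*k**3 + 9*k**2 + 5*k - 3), so s_k = R(k)·t_k = k*(2*k**3 - k**2 - 4).
s_(k+1) − s_k = 8*k**3 + 9*k**2 + 5*k - 3 = t_k.

s_k = k \left(2 k^{3} - k^{2} - 4\right)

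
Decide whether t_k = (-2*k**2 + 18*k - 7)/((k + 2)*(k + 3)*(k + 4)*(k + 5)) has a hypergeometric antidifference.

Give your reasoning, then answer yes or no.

Yes. s_k = k*(-k**2 + 39*k - 122)/(24*(k + 2)*(k + 3)*(k + 4)).

r(k) = -(k + 2)*(18*k - 2*(k + 1)**2 + 11)/((k + 6)*(2*k**2 - 18*k + 7)) after simplifying.
Normal form (A,B,C) = (k + 2, k + 6, k**2 - 9*k + 7/2).
Key eq: (k + 2)·f(k+1) = (k + 5)·f(k) + (k**2 - 9*k + 7/2).
Degrees (1,1,2) ⇒ d ≤ 3.
Coefficient equations give f(k) = k*(k**2 - 39*k + 122)/48.
So s_k = (B(k−1)f/C)·t_k = (k*(k + 5)*(k**2 - 39*k + 122)/(24*(2*k**2 - 18*k + 7)))·t_k = k*(-k**2 + 39*k - 122)/(24*(k + 2)*(k + 3)*(k + 4)).
s_(k+1) − s_k = (-2*k**2 + 18*k - 7)/(k**4 + 14*k**3 + 71*k**2 + 154*k + 120) = t_k.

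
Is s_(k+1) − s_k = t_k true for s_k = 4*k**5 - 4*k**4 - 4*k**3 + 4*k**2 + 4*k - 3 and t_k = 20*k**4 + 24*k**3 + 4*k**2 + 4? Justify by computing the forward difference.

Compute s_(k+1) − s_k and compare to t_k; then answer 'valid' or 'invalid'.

s_(k+1) = 4*k**5 + 16*k**4 + 20*k**3 + 8*k**2 + 4*k + 1
s_(k+1) − s_k = 20*k**4 + 24*k**3 + 4*k**2 + 4
(s_(k+1) − s_k) − t_k = 0

valid; difference matches t_k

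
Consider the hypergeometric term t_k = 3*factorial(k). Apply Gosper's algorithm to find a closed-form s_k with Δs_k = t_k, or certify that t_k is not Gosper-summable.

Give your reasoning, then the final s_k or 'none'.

none — t_k is not Gosper-summable

t_(k+1)/t_k = k + 1.
Gosper form: A/B · C(k+1)/C(k) with A=k + 1, B=1, C=1.
Need (k + 1)·f(k+1) − (1)·f(k) = 1.
d = -1 from the (1,0,0) case.
Bound -1 < 0, so the key equation has no polynomial solution.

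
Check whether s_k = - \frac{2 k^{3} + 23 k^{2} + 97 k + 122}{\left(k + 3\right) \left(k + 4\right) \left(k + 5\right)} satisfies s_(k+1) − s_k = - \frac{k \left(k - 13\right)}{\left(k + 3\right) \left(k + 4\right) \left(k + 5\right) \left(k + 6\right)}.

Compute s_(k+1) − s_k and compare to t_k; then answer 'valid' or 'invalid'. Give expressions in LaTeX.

s_(k+1) = (-97*k - 2*(k + 1)**3 - 23*(k + 1)**2 - 219)/((k + 4)*(k + 5)*(k + 6))
s_(k+1) − s_k = k*(13 - k)/(k**4 + 18*k**3 + 119*k**2 + 342*k + 360)
(s_(k+1) − s_k) − t_k = 0

Valid: the claim telescopes to t_k.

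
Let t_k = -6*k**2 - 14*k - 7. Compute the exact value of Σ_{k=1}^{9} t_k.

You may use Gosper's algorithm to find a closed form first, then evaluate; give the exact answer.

Step 1: r(k) = (6*k**2 + 26*k + 27)/(6*k**2 + 14*k + 7).
Factor: A=1; B=1; C=k**2 + 7*k/3 + 7/6.
Key eq: (1)·f(k+1) = (1)·f(k) + (k**2 + 7*k/3 + 7/6).
deg f ≤ 3 (via 0,0,2).
Match coefficients ⇒ f(k) = k*(2*k**2 + 4*k + 1)/6.
So s_k = (B(k−1)f/C)·t_k = (k*(2*k**2 + 4*k + 1)/(6*k**2 + 14*k + 7))·t_k = k*(-2*k**2 - 4*k - 1).
Verify: -6*k**2 - 14*k - 7 matches t_k.
Telescoping: Σ = s_(10) − s_(1) = -2410 − (-7) = -2403.

Σ = -2403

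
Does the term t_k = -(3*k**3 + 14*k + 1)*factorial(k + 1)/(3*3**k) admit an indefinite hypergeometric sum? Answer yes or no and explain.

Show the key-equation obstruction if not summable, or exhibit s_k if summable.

Step 1: r(k) = (k + 2)*(14*k + 3*(k + 1)**3 + 15)/(3*(3*k**3 + 14*k + 1)).
Take A(k)=k/3 + 2/3, B(k)=1, C(k)=k**3 + 14*k/3 + 1/3.
Need (k/3 + 2/3)·f(k+1) − (1)·f(k) = k**3 + 14*k/3 + 1/3.
Degrees (1,0,3) ⇒ d ≤ 2.
A polynomial solution: f(k) = 3*k**2 - 3*k - 1.
Then R = B(k−1)f/C = 3*(3*k**2 - 3*k - 1)/(3*k**3 + 14*k + 1), so s_k = R(k)·t_k = (-3*k**2 + 3*k + 1)*factorial(k + 1)/3**k.
Check: Δs_k = -(3*k**3 + 14*k + 1)*factorial(k + 1)/(3*3**k). ✓

Yes. s_k = (-3*k**2 + 3*k + 1)*factorial(k + 1)/3**k.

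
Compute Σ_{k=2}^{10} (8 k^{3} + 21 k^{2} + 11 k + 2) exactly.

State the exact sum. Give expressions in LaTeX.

Σ = 32868

t_(k+1)/t_k = (8*k**3 + 45*k**2 + 77*k + 42)/(8*k**3 + 21*k**2 + 11*k + 2).
Gosper form: A/B · C(k+1)/C(k) with A=1, B=1, C=k**3 + 21*k**2/8 + 11*k/8 + 1/4.
Set up (1)·f(k+1) − (1)·f(k) − (k**3 + 21*k**2/8 + 11*k/8 + 1/4) = 0.
deg f ≤ 4 (via 0,0,3).
Solving with deg f ≤ 4: f(k) = k**2*(2*k**2 + 3*k - 3)/8.
Certificate R = B(k−1)f/C = k**2*(2*k**2 + 3*k - 3)/((k + 2)*(8*k**2 + 5*k + 1)) gives s_k = k**2*(2*k**2 + 3*k - 3).
Verify: 8*k**3 + 21*k**2 + 11*k + 2 matches t_k.
Evaluate s at k=11 and k=2: 32912 and 44; difference 32868.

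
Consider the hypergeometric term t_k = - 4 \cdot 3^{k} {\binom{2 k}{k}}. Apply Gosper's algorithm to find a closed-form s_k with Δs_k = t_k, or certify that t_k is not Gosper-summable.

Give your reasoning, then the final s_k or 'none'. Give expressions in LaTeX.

r(k) = 6*(2*k + 1)/(k + 1) after simplifying.
Normal form (A,B,C) = (12*k + 6, k + 1, 1).
Need (12*k + 6)·f(k+1) − (k)·f(k) = 1.
From deg A=1, deg B=1, deg C=0: d=-1.
d = -1 < 0 ⇒ no nonzero polynomial f; not summable.

none — t_k is not Gosper-summable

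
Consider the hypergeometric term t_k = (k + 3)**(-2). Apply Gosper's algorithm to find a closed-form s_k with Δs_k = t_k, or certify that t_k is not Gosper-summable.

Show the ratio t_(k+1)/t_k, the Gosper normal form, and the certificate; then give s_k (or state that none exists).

none — t_k is not Gosper-summable

Compute t_(k+1)/t_k: get (k + 3)**2/(k + 4)**2.
So A=k**2 + 6*k + 9 and B=k**2 + 8*k + 16, with C=1.
Key eq: (k**2 + 6*k + 9)·f(k+1) = (k**2 + 6*k + 9)·f(k) + (1).
From deg A=2, deg B=2, deg C=0: d=0.
Write f(k) = c0. Then LHS − RHS = -1, requiring -1 = 0: contradictory. No certificate.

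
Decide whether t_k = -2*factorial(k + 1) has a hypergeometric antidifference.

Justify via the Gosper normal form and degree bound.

No — negative degree bound, so no certificate f.

t_(k+1)/t_k = k + 2.
Normal form (A,B,C) = (k + 2, 1, 1).
f must satisfy (k + 2)·f(k+1) − (1)·f(k) = 1.
d = -1 from the (1,0,0) case.
Bound -1 < 0, so the key equation has no polynomial solution.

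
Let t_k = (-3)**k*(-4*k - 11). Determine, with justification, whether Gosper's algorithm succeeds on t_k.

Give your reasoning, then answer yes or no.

Compute t_(k+1)/t_k: get 3*(-4*k - 15)/(4*k + 11).
So A=-3 and B=1, with C=k + 11/4.
Need (-3)·f(k+1) − (1)·f(k) = k + 11/4.
d = 1 from the (0,0,1) case.
Solving with deg f ≤ 1: f(k) = -(k + 2)/4.
R(k) = B(k−1)·f(k)/C(k) = -(k + 2)/(4*k + 11); s_k = R·t_k = (-3)**k*(k + 2).
Check: Δs_k = (-3)**k*(-4*k - 11). ✓

Yes. s_k = (-3)**k*(k + 2).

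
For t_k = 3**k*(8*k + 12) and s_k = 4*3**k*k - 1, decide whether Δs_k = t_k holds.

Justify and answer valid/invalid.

s_(k+1) = 12*3**k*(k + 1) - 1
s_(k+1) − s_k = 3**k*(8*k + 12)
(s_(k+1) − s_k) − t_k = 0

valid (s_(k+1) − s_k reduces to t_k)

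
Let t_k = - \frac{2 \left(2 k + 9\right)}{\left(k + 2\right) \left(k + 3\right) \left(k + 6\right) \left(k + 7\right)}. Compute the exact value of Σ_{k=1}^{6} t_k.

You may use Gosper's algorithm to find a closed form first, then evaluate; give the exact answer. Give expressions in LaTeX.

Ratio r(k) = (k + 2)*(k + 6)*(2*k + 11)/((k + 4)*(k + 8)*(2*k + 9)).
Gosper form: A/B · C(k+1)/C(k) with A=k + 2, B=k + 8, C=k**3 + 27*k**2/2 + 121*k/2 + 90.
Need (k + 2)·f(k+1) − (k + 7)·f(k) = k**3 + 27*k**2/2 + 121*k/2 + 90.
d = 5 from the (1,1,3) case.
Coefficient equations give f(k) = k*(k + 3)*(k + 4)*(k + 5)*(k + 8)/24.
Get s_k = R·t_k = k*(-k - 8)/(6*(k**2 + 8*k + 12)) with R(k) = B(k−1)f(k)/C(k) = k*(k + 3)*(k + 7)*(k + 8)/(12*(2*k + 9)).
Check: Δs_k = 2*(-2*k - 9)/(k**4 + 18*k**3 + 113*k**2 + 288*k + 252). ✓
Σ_(k=1)^(6) t_k = s_(7) − s_(1) = -35/234 − (-1/14) = -64/819.

Σ = -64/819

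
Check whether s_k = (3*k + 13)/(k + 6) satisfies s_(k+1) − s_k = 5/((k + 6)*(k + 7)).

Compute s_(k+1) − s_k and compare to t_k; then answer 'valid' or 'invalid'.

Valid: the claim telescopes to t_k.

s_(k+1) = (3*k + 16)/(k + 7)
s_(k+1) − s_k = 5/(k**2 + 13*k + 42)
(s_(k+1) − s_k) − t_k = 0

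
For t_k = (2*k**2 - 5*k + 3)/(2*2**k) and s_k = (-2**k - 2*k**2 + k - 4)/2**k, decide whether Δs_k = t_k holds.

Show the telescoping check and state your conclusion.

valid; difference matches t_k

s_(k+1) = (-2*2**k + k - 2*(k + 1)**2 - 3)/(2*2**k)
s_(k+1) − s_k = (2*k**2 - 5*k + 3)/(2*2**k)
(s_(k+1) − s_k) − t_k = 0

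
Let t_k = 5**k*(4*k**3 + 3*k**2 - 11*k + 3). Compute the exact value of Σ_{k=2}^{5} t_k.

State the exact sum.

Σ = 1812500

Compute t_(k+1)/t_k: get 5*(4*k**3 + 15*k**2 + 7*k - 1)/(4*k**3 + 3*k**2 - 11*k + 3).
So A=5 and B=1, with C=k**3 + 3*k**2/4 - 11*k/4 + 3/4.
Need (5)·f(k+1) − (1)·f(k) = k**3 + 3*k**2/4 - 11*k/4 + 3/4.
Bound: deg f ≤ 3.
A polynomial solution: f(k) = (k - 2)*(k**2 - k - 1)/4.
Certificate R = B(k−1)f/C = (k - 2)*(k**2 - k - 1)/(4*k**3 + 3*k**2 - 11*k + 3) gives s_k = 5**k*(k**3 - 3*k**2 + k + 2).
Verify: 5**k*(4*k**3 + 3*k**2 - 11*k + 3) matches t_k.
Σ_(k=2)^(5) t_k = s_(6) − s_(2) = 1812500 − (0) = 1812500.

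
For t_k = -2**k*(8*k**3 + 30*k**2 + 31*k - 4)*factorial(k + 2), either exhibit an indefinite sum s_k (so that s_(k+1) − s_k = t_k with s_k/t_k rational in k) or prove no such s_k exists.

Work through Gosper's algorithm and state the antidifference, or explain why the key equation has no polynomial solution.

Compute t_(k+1)/t_k: get 2*(8*k**4 + 78*k**3 + 277*k**2 + 410*k + 195)/(8*k**3 + 30*k**2 + 31*k - 4).
Normal form (A,B,C) = (2*k + 6, 1, k**3 + 15*k**2/4 + 31*k/8 - 1/2).
f must satisfy (2*k + 6)·f(k+1) − (1)·f(k) = k**3 + 15*k**2/4 + 31*k/8 - 1/2.
Degrees (1,0,3) ⇒ d ≤ 2.
Solving with deg f ≤ 2: f(k) = (4*k**2 - 3*k - 2)/8.
R(k) = B(k−1)·f(k)/C(k) = (4*k**2 - 3*k - 2)/(8*k**3 + 30*k**2 + 31*k - 4); s_k = R·t_k = 2**k*(-4*k**2 + 3*k + 2)*factorial(k + 2).
s_(k+1) − s_k = -2**k*(8*k**3 + 30*k**2 + 31*k - 4)*factorial(k + 2) = t_k.

s_k = 2**k*(-4*k**2 + 3*k + 2)*factorial(k + 2)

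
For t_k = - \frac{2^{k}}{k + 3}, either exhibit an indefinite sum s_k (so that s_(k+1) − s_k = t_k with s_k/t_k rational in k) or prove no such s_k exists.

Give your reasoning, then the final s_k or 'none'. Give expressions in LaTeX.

not Gosper-summable; s_k does not exist

r(k) = 2*(k + 3)/(k + 4) after simplifying.
Gosper form: A/B · C(k+1)/C(k) with A=2*k + 6, B=k + 4, C=1.
Solve (2*k + 6)·f(k+1) − (k + 3)·f(k) = 1.
From deg A=1, deg B=1, deg C=0: d=-1.
deg f ≤ -1 is impossible — no certificate.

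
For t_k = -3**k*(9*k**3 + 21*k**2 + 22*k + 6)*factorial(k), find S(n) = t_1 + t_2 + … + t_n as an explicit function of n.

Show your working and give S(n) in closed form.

S(n) = -9*3**n*n**3*factorial(n) - 24*3**n*n**2*factorial(n) - 21*3**n*n*factorial(n) - 6*3**n*factorial(n) + 6

Compute t_(k+1)/t_k: get 3*(9*k**4 + 57*k**3 + 139*k**2 + 149*k + 58)/(9*k**3 + 21*k**2 + 22*k + 6).
Gosper form: A/B · C(k+1)/C(k) with A=3*k + 3, B=1, C=k**3 + 7*k**2/3 + 22*k/9 + 2/3.
Need (3*k + 3)·f(k+1) − (1)·f(k) = k**3 + 7*k**2/3 + 22*k/9 + 2/3.
d = 2 from the (1,0,3) case.
Coefficient equations give f(k) = k*(3*k - 1)/9.
Then R = B(k−1)f/C = k*(3*k - 1)/(9*k**3 + 21*k**2 + 22*k + 6), so s_k = R(k)·t_k = -3**k*k*(3*k - 1)*factorial(k).
s_(k+1) − s_k = -3**k*(9*k**3 + 21*k**2 + 22*k + 6)*factorial(k) = t_k.
Telescope: S(n) = s_(n+1) − s_(1) = -3**(n + 1)*(n + 1)*(3*n + 2)*factorial(n + 1) − (-6) = -9*3**n*n**3*factorial(n) - 24*3**n*n**2*factorial(n) - 21*3**n*n*factorial(n) - 6*3**n*factorial(n) + 6.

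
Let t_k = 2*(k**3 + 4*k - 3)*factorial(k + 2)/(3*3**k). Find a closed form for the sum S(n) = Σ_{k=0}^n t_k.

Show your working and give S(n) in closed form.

S(n) = 4 + 2*n**2*factorial(n + 3)/(3*3**n) - 4*factorial(n + 3)/(3*3**n)

Compute t_(k+1)/t_k: get (k + 3)*(4*k + (k + 1)**3 + 1)/(3*(k**3 + 4*k - 3)).
A = k/3 + 1, B = 1, C = k**3 + 4*k - 3.
f must satisfy (k/3 + 1)·f(k+1) − (1)·f(k) = k**3 + 4*k - 3.
deg f ≤ 2 (via 1,0,3).
A polynomial solution: f(k) = 3*(k**2 - 2*k - 1).
Get s_k = R·t_k = 2*(k**2 - 2*k - 1)*factorial(k + 2)/3**k with R(k) = B(k−1)f(k)/C(k) = 3*(k**2 - 2*k - 1)/(k**3 + 4*k - 3).
Δs = 2*(k**3 + 4*k - 3)*factorial(k + 2)/(3*3**k), as required.
Σ_(k=0)^n t_k = s_(n+1) − s_(0) = (2*3**(-n - 1)*(n**2 - 2)*factorial(n + 3)) − (-4), i.e. 4 + 2*n**2*factorial(n + 3)/(3*3**n) - 4*factorial(n + 3)/(3*3**n).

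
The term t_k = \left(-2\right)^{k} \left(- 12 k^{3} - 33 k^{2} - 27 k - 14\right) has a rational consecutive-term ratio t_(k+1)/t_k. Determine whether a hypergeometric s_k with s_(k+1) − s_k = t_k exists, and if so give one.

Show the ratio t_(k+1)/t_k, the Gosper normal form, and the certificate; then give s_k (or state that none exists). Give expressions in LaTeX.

s_k = \left(-2\right)^{k} \left(4 k^{3} + 3 k^{2} - 3 k + 2\right)

Step 1: r(k) = 2*(-12*k**3 - 69*k**2 - 129*k - 86)/(12*k**3 + 33*k**2 + 27*k + 14).
Factor: A=-2; B=1; C=k**3 + 11*k**2/4 + 9*k/4 + 7/6.
Solve (-2)·f(k+1) − (1)·f(k) = k**3 + 11*k**2/4 + 9*k/4 + 7/6.
d = 3 from the (0,0,3) case.
Match coefficients ⇒ f(k) = -(4*k**3 + 3*k**2 - 3*k + 2)/12.
R(k) = B(k−1)·f(k)/C(k) = -(4*k**3 + 3*k**2 - 3*k + 2)/(12*k**3 + 33*k**2 + 27*k + 14); s_k = R·t_k = (-2)**k*(4*k**3 + 3*k**2 - 3*k + 2).
Verify: (-2)**k*(-12*k**3 - 33*k**2 - 27*k - 14) matches t_k.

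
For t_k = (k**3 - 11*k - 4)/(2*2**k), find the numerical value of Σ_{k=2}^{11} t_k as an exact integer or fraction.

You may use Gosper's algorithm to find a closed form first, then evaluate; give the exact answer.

Σ = 6101/2048

The ratio is (11*k - (k + 1)**3 + 15)/(2*(-k**3 + 11*k + 4)).
A = 1/2, B = 1, C = k**3 - 11*k - 4.
Solve (1/2)·f(k+1) − (1)·f(k) = k**3 - 11*k - 4.
d = 3 from the (0,0,3) case.
Coefficient equations give f(k) = -2*(k - 1)*(k**2 + 4*k + 2).
Certificate R = B(k−1)f/C = -2*(k - 1)*(k**2 + 4*k + 2)/(k**3 - 11*k - 4) gives s_k = (-k**3 - 3*k**2 + 2*k + 2)/2**k.
Check: Δs_k = (k**3 - 11*k - 4)/(2*2**k). ✓
Σ_(k=2)^(11) t_k = s_(12) − s_(2) = -1067/2048 − (-7/2) = 6101/2048.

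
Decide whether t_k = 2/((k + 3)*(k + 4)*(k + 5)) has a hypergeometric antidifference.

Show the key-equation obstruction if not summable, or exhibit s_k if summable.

Compute t_(k+1)/t_k: get (k + 3)/(k + 6).
Take A(k)=k + 3, B(k)=k + 6, C(k)=1.
Set up (k + 3)·f(k+1) − (k + 5)·f(k) − (1) = 0.
deg f ≤ 2 (via 1,1,0).
Match coefficients ⇒ f(k) = k*(k + 7)/24.
R(k) = B(k−1)·f(k)/C(k) = k*(k + 5)*(k + 7)/24; s_k = R·t_k = k*(k + 7)/(12*(k + 3)*(k + 4)).
Check: Δs_k = 2/(k**3 + 12*k**2 + 47*k + 60). ✓

Yes. s_k = k*(k + 7)/(12*(k + 3)*(k + 4)).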